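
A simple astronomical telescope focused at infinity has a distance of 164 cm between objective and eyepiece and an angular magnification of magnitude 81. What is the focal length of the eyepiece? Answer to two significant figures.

2.0 cm

In normal adjustment the tube length equals f_obj + f_eye and |M| = f_obj/f_eye.
So f_obj = 81 f_eye and 81 f_eye + f_eye = 164 cm, giving f_eye = 164/82 = 2.000 cm and f_obj = 162.000 cm.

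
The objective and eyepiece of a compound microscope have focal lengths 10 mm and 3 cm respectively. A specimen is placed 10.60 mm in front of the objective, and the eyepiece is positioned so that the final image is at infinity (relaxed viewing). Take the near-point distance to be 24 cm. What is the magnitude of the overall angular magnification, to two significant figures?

Convert to cm: f_obj = 10 mm = 1 cm; d_o = 10.60 mm = 1.06 cm.
Objective: 1/d_i = 1/f_obj - 1/d_o = 1/1 - 1/1.06 = 0.05660 cm^-1, so d_i = 17.667 cm.
m_obj = -d_i/d_o = -17.667/1.06 = -16.667.
Eyepiece angular magnification (image at infinity): M_eye = D/f_e = 24/3 = 8.000.
Overall M = m_obj x M_eye = (-16.667)(8.000) = -133.33.
|M| = 133.33.

130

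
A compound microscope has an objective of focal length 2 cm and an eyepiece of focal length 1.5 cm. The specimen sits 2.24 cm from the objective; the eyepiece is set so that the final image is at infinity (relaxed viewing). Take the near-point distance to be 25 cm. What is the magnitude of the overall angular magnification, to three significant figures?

139

Objective: 1/d_i = 1/f_obj - 1/d_o = 1/2 - 1/2.24 = 0.05357 cm^-1, so d_i = 18.667 cm.
m_obj = -d_i/d_o = -18.667/2.24 = -8.333.
Eyepiece angular magnification (image at infinity): M_eye = D/f_e = 25/1.5 = 16.667.
Overall M = m_obj x M_eye = (-8.333)(16.667) = -138.89.
|M| = 138.89.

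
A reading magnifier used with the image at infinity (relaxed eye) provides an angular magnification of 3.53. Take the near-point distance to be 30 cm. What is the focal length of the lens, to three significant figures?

8.50 cm

For the image at infinity, M = D/f.
f = D/M = 30/3.53 = 8.499 cm.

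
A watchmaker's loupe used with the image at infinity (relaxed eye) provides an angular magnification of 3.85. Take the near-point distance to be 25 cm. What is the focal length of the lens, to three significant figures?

For the image at infinity, M = D/f.
f = D/M = 25/3.85 = 6.494 cm.

6.49 cm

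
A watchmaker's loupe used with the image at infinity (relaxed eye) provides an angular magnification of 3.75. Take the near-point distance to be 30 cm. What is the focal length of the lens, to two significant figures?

8.0 cm

For the image at infinity, M = D/f.
f = D/M = 30/3.75 = 8.000 cm.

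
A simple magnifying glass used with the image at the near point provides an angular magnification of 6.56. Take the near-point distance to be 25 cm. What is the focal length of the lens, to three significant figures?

For the image at the near point, M = 1 + D/f.
f = D/(M - 1) = 25/(6.56 - 1) = 4.496 cm.

4.50 cm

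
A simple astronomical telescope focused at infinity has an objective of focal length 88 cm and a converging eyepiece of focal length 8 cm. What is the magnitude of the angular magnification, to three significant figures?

|M| = f_obj/|f_eye| = 88/8 = 11.000.

11.0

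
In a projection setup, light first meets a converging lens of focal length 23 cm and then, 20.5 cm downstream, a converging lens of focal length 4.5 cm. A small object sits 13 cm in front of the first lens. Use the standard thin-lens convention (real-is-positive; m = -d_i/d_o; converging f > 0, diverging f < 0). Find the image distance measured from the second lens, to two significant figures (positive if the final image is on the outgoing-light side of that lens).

Applying the thin-lens equation to the first lens, 1/23 = 1/13 + 1/d_i1, which gives d_i1 = -29.900 cm.
With d_i1 < 0 the first image is virtual and lies on the object side; the object distance for lens 2 is d_o2 = 20.5 - (-29.900) = 50.400 cm.
Applying the thin-lens equation again with f_2 = 4.5 cm and d_o2 = 50.400 cm gives d_i2 = 4.941 cm.

4.9 cm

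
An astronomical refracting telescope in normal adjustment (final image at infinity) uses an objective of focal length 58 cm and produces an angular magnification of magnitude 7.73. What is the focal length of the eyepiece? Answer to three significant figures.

|M| = f_obj/f_eye, so f_eye = f_obj/|M| = 58/7.73 = 7.503 cm.

7.50 cm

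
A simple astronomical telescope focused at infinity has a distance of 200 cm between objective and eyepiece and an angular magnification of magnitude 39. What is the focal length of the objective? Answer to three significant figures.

In normal adjustment the tube length equals f_obj + f_eye and |M| = f_obj/f_eye.
So f_obj = 39 f_eye and 39 f_eye + f_eye = 200 cm, giving f_eye = 200/40 = 5.000 cm and f_obj = 195.000 cm.

195 cm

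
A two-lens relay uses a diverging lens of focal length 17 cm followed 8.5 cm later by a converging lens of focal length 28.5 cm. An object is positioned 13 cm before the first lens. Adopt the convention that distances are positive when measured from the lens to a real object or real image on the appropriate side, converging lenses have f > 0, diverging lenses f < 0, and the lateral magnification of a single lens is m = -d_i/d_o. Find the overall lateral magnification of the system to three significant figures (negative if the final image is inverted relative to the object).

Lens 1: 1/d_i1 = 1/f_1 - 1/d_o1 = 1/(-17) - 1/13 = -0.13575 cm^-1, so d_i1 = -7.367 cm.
m_1 = -(-7.367)/13 = 0.5667.
With d_i1 < 0 the first image is virtual and lies on the object side; the object distance for lens 2 is d_o2 = 8.5 - (-7.367) = 15.867 cm.
Lens 2: 1/d_i2 = 1/f_2 - 1/d_o2 = 1/28.5 - 1/(15.867) = -0.02794 cm^-1, so d_i2 = -35.794 cm.
m_2 = -(-35.794)/(15.867) = 2.2559.
Total m = m_1 x m_2 = (0.5667)(2.2559) = 1.2784.

1.28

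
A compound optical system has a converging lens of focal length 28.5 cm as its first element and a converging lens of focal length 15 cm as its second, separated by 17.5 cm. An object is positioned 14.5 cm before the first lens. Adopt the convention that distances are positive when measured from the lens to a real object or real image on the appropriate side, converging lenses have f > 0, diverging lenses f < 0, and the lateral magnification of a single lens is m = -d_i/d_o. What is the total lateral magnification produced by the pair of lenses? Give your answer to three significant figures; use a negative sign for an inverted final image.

Applying the thin-lens equation to the first lens, 1/28.5 = 1/14.5 + 1/d_i1, which gives d_i1 = -29.518 cm.
Its lateral magnification is m_1 = -d_i1/d_o1 = -(-29.518)/14.5 = 2.0357.
The intermediate image is virtual, 29.518 cm to the left of lens 1, so d_o2 = L - d_i1 = 17.5 - (-29.518) = 47.018 cm.
Applying the thin-lens equation again with f_2 = 15 cm and d_o2 = 47.018 cm gives d_i2 = 22.027 cm.
m_2 = -(22.027)/(47.018) = -0.4685.
The system's lateral magnification is m_1 m_2 = (2.0357)(-0.4685) = -0.9537.

-0.954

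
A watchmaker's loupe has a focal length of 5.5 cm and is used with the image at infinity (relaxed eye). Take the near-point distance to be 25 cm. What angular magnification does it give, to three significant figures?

M = D/f = 25/5.5 = 4.545.

4.55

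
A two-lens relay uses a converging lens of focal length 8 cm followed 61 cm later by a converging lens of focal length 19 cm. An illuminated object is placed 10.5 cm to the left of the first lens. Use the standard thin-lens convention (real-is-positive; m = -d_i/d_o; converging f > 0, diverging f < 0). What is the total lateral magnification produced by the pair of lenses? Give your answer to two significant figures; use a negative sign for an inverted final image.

First lens: d_i1 = 1/(1/8 - 1/10.5) = 33.600 cm.
m_1 = -(33.600)/10.5 = -3.2000.
The intermediate image is 33.600 cm to the right of lens 1, so d_o2 = L - d_i1 = 61 - 33.600 = 27.400 cm.
Second lens: d_i2 = 1/(1/19 - 1/(27.400)) = 61.976 cm.
m_2 = -(61.976)/(27.400) = -2.2619.
The system's lateral magnification is m_1 m_2 = (-3.2000)(-2.2619) = 7.2381.

7.2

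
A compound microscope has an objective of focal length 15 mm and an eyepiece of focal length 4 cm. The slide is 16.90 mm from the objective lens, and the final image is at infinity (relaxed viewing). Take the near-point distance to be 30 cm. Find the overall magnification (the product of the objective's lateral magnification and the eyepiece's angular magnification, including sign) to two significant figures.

-59

Convert to cm: f_obj = 15 mm = 1.5 cm; d_o = 16.90 mm = 1.69 cm.
Objective: 1/d_i = 1/f_obj - 1/d_o = 1/1.5 - 1/1.69 = 0.07495 cm^-1, so d_i = 13.342 cm.
m_obj = -d_i/d_o = -13.342/1.69 = -7.895.
Eyepiece angular magnification (image at infinity): M_eye = D/f_e = 30/4 = 7.500.
Overall M = m_obj x M_eye = (-7.895)(7.500) = -59.21.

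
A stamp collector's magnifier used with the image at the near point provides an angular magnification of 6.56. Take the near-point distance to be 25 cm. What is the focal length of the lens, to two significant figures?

4.5 cm

For the image at the near point, M = 1 + D/f.
f = D/(M - 1) = 25/(6.56 - 1) = 4.496 cm.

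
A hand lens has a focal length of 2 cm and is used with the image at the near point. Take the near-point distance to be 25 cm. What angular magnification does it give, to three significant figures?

13.5

M = 1 + D/f = 1 + 25/2 = 13.500.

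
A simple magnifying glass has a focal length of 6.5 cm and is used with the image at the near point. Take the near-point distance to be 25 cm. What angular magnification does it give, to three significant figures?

M = 1 + D/f = 1 + 25/6.5 = 4.846.

4.85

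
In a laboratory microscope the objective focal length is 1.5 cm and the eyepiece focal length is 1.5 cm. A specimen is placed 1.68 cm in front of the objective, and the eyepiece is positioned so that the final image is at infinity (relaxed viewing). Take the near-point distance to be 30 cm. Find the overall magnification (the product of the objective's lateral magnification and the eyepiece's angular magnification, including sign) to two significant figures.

-170

Objective: 1/d_i = 1/f_obj - 1/d_o = 1/1.5 - 1/1.68 = 0.07143 cm^-1, so d_i = 14.000 cm.
m_obj = -d_i/d_o = -14.000/1.68 = -8.333.
Eyepiece angular magnification (image at infinity): M_eye = D/f_e = 30/1.5 = 20.000.
Overall M = m_obj x M_eye = (-8.333)(20.000) = -166.67.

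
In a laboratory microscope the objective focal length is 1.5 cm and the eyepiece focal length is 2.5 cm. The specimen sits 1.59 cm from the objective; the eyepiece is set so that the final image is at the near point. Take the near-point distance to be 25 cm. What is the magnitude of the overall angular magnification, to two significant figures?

Objective: 1/d_i = 1/f_obj - 1/d_o = 1/1.5 - 1/1.59 = 0.03774 cm^-1, so d_i = 26.500 cm.
m_obj = -d_i/d_o = -26.500/1.59 = -16.667.
Eyepiece angular magnification (image at near point): M_eye = 1 + D/f_e = 1 + 25/2.5 = 11.000.
Overall M = m_obj x M_eye = (-16.667)(11.000) = -183.33.
|M| = 183.33.

180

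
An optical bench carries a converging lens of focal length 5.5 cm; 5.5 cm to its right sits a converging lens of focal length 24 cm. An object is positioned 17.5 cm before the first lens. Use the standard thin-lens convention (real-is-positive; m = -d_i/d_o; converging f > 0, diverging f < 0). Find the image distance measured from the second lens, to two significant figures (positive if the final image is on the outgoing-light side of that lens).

Applying the thin-lens equation to the first lens, 1/5.5 = 1/17.5 + 1/d_i1, which gives d_i1 = 8.021 cm.
This image would form 8.021 cm past lens 1, i.e. 2.521 cm beyond lens 2, so it is a virtual object for lens 2: d_o2 = 5.5 - 8.021 = -2.521 cm.
Applying the thin-lens equation again with f_2 = 24 cm and d_o2 = -2.521 cm gives d_i2 = 2.281 cm.

2.3 cm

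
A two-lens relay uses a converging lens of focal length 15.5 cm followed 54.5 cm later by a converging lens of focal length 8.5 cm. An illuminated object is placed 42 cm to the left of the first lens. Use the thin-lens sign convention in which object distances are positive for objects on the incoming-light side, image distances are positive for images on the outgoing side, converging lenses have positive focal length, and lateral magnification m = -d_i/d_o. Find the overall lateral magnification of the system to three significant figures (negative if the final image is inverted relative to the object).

0.232

First lens: d_i1 = 1/(1/15.5 - 1/42) = 24.566 cm.
m_1 = -(24.566)/42 = -0.5849.
That image sits 29.934 cm in front of the second lens, so d_o2 = 29.934 cm.
Second lens: d_i2 = 1/(1/8.5 - 1/(29.934)) = 11.871 cm.
m_2 = -(11.871)/(29.934) = -0.3966.
The system's lateral magnification is m_1 m_2 = (-0.5849)(-0.3966) = 0.2320.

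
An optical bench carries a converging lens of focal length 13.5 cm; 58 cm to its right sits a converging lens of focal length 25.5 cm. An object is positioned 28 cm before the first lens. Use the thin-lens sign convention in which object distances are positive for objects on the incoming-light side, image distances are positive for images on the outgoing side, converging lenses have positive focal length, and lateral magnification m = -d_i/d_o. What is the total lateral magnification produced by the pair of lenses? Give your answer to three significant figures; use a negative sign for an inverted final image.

Applying the thin-lens equation to the first lens, 1/13.5 = 1/28 + 1/d_i1, which gives d_i1 = 26.069 cm.
Its lateral magnification is m_1 = -d_i1/d_o1 = -(26.069)/28 = -0.9310.
That image sits 31.931 cm in front of the second lens, so d_o2 = 31.931 cm.
Applying the thin-lens equation again with f_2 = 25.5 cm and d_o2 = 31.931 cm gives d_i2 = 126.611 cm.
m_2 = -(126.611)/(31.931) = -3.9651.
Total m = m_1 x m_2 = (-0.9310)(-3.9651) = 3.6917.

3.69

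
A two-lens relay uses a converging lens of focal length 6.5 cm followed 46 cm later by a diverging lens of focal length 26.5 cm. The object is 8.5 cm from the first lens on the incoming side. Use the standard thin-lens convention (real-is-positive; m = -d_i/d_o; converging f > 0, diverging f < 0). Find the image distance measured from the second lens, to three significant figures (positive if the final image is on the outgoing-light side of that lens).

Lens 1: 1/d_i1 = 1/f_1 - 1/d_o1 = 1/6.5 - 1/8.5 = 0.03620 cm^-1, so d_i1 = 27.625 cm.
Object distance for lens 2: d_o2 = 46 - 27.625 = 18.375 cm.
Lens 2: 1/d_i2 = 1/f_2 - 1/d_o2 = 1/(-26.5) - 1/(18.375) = -0.09216 cm^-1, so d_i2 = -10.851 cm.

-10.9 cm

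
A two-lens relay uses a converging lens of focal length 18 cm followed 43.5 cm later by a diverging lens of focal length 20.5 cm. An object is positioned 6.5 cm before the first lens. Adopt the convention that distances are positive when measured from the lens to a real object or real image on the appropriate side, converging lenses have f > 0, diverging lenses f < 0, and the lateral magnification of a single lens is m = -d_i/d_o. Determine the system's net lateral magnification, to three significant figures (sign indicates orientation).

0.433

First lens: d_i1 = 1/(1/18 - 1/6.5) = -10.174 cm.
m_1 = -(-10.174)/6.5 = 1.5652.
The intermediate image is virtual, 10.174 cm to the left of lens 1, so d_o2 = L - d_i1 = 43.5 - (-10.174) = 53.674 cm.
Second lens: d_i2 = 1/(1/(-20.5) - 1/(53.674)) = -14.834 cm.
m_2 = -(-14.834)/(53.674) = 0.2764.
Overall magnification: m = m_1 m_2 = 0.4326.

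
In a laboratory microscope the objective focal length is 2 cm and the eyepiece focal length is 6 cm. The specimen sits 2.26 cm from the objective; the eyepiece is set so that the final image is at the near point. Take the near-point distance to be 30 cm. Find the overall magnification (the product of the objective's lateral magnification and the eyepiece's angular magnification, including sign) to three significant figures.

Objective: 1/d_i = 1/f_obj - 1/d_o = 1/2 - 1/2.26 = 0.05752 cm^-1, so d_i = 17.385 cm.
m_obj = -d_i/d_o = -17.385/2.26 = -7.692.
Eyepiece angular magnification (image at near point): M_eye = 1 + D/f_e = 1 + 30/6 = 6.000.
Overall M = m_obj x M_eye = (-7.692)(6.000) = -46.15.

-46.2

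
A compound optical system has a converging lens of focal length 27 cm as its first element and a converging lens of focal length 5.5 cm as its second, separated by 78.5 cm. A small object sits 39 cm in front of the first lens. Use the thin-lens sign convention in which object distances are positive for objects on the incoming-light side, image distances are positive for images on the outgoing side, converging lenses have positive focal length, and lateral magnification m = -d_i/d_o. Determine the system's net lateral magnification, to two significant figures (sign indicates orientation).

-0.84

Lens 1: 1/d_i1 = 1/f_1 - 1/d_o1 = 1/27 - 1/39 = 0.01140 cm^-1, so d_i1 = 87.750 cm.
m_1 = -(87.750)/39 = -2.2500.
Since 87.750 cm > 78.5 cm, the first image lies past the second lens and serves as a virtual object: d_o2 = L - d_i1 = -9.250 cm.
Lens 2: 1/d_i2 = 1/f_2 - 1/d_o2 = 1/5.5 - 1/(-9.250) = 0.28993 cm^-1, so d_i2 = 3.449 cm.
m_2 = -(3.449)/(-9.250) = 0.3729.
Overall magnification: m = m_1 m_2 = -0.8390.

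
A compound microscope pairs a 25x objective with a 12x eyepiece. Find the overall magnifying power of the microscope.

The overall magnification of a compound microscope is the product of the objective and eyepiece magnifications:
M = M_obj x M_eye = 25 x 12 = 300.

300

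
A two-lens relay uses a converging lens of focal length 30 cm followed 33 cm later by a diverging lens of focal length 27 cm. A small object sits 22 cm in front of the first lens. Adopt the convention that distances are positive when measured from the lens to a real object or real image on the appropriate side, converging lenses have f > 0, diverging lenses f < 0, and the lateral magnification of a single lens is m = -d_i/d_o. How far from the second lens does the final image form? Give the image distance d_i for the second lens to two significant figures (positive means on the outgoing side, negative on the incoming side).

-22 cm

Lens 1: 1/d_i1 = 1/f_1 - 1/d_o1 = 1/30 - 1/22 = -0.01212 cm^-1, so d_i1 = -82.500 cm.
With d_i1 < 0 the first image is virtual and lies on the object side; the object distance for lens 2 is d_o2 = 33 - (-82.500) = 115.500 cm.
Lens 2: 1/d_i2 = 1/f_2 - 1/d_o2 = 1/(-27) - 1/(115.500) = -0.04570 cm^-1, so d_i2 = -21.884 cm.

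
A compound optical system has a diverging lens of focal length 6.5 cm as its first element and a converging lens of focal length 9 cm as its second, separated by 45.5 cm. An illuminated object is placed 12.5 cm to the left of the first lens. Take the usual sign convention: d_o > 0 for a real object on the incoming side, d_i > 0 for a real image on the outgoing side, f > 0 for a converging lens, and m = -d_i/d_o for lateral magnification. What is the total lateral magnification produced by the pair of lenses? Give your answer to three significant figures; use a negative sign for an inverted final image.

-0.0755

First lens: d_i1 = 1/(1/(-6.5) - 1/12.5) = -4.276 cm.
m_1 = -(-4.276)/12.5 = 0.3421.
With d_i1 < 0 the first image is virtual and lies on the object side; the object distance for lens 2 is d_o2 = 45.5 - (-4.276) = 49.776 cm.
Second lens: d_i2 = 1/(1/9 - 1/(49.776)) = 10.986 cm.
m_2 = -(10.986)/(49.776) = -0.2207.
The system's lateral magnification is m_1 m_2 = (0.3421)(-0.2207) = -0.0755.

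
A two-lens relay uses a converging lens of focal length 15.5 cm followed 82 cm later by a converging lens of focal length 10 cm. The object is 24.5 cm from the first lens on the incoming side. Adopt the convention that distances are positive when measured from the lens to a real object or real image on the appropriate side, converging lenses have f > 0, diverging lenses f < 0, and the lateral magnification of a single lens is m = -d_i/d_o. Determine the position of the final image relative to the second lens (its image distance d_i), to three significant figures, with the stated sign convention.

First lens: d_i1 = 1/(1/15.5 - 1/24.5) = 42.194 cm.
That image sits 39.806 cm in front of the second lens, so d_o2 = 39.806 cm.
Second lens: d_i2 = 1/(1/10 - 1/(39.806)) = 13.355 cm.

13.4 cm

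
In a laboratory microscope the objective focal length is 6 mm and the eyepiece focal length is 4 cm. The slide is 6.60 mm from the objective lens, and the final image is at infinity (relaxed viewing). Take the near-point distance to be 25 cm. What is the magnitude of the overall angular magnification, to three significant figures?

Convert to cm: f_obj = 6 mm = 0.6 cm; d_o = 6.60 mm = 0.66 cm.
Objective: 1/d_i = 1/f_obj - 1/d_o = 1/0.6 - 1/0.66 = 0.15152 cm^-1, so d_i = 6.600 cm.
m_obj = -d_i/d_o = -6.600/0.66 = -10.000.
Eyepiece angular magnification (image at infinity): M_eye = D/f_e = 25/4 = 6.250.
Overall M = m_obj x M_eye = (-10.000)(6.250) = -62.50.
|M| = 62.50.

62.5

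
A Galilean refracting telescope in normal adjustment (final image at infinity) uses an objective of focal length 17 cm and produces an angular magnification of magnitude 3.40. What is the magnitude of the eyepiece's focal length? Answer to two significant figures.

|M| = f_obj/|f_eye|, so |f_eye| = f_obj/|M| = 17/3.4 = 5.000 cm.
(The eyepiece is diverging, so its signed focal length is -5.000 cm.)

5.0 cm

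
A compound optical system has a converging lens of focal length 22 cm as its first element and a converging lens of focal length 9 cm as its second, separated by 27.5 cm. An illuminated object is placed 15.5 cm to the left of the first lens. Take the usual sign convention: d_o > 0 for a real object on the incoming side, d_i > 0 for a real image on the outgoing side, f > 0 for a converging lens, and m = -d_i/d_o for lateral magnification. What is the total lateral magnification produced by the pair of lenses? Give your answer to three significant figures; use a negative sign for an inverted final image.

First lens: d_i1 = 1/(1/22 - 1/15.5) = -52.462 cm.
m_1 = -(-52.462)/15.5 = 3.3846.
With d_i1 < 0 the first image is virtual and lies on the object side; the object distance for lens 2 is d_o2 = 27.5 - (-52.462) = 79.962 cm.
Second lens: d_i2 = 1/(1/9 - 1/(79.962)) = 10.141 cm.
m_2 = -(10.141)/(79.962) = -0.1268.
Total m = m_1 x m_2 = (3.3846)(-0.1268) = -0.4293.

-0.429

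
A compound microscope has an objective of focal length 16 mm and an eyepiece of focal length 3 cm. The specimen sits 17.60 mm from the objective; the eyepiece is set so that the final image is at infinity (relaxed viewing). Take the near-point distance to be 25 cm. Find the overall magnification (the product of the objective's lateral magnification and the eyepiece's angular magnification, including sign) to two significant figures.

-83

Convert to cm: f_obj = 16 mm = 1.6 cm; d_o = 17.60 mm = 1.76 cm.
Objective: 1/d_i = 1/f_obj - 1/d_o = 1/1.6 - 1/1.76 = 0.05682 cm^-1, so d_i = 17.600 cm.
m_obj = -d_i/d_o = -17.600/1.76 = -10.000.
Eyepiece angular magnification (image at infinity): M_eye = D/f_e = 25/3 = 8.333.
Overall M = m_obj x M_eye = (-10.000)(8.333) = -83.33.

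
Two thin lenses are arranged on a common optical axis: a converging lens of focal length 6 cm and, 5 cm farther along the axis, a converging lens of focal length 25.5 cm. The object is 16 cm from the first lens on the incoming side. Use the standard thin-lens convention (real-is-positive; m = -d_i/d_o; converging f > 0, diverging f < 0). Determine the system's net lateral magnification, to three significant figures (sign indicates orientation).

-0.508

First lens: d_i1 = 1/(1/6 - 1/16) = 9.600 cm.
m_1 = -(9.600)/16 = -0.6000.
This image would form 9.600 cm past lens 1, i.e. 4.600 cm beyond lens 2, so it is a virtual object for lens 2: d_o2 = 5 - 9.600 = -4.600 cm.
Second lens: d_i2 = 1/(1/25.5 - 1/(-4.600)) = 3.897 cm.
m_2 = -(3.897)/(-4.600) = 0.8472.
Total m = m_1 x m_2 = (-0.6000)(0.8472) = -0.5083.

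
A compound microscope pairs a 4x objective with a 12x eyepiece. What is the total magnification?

48

The overall magnification of a compound microscope is the product of the objective and eyepiece magnifications:
M = M_obj x M_eye = 4 x 12 = 48.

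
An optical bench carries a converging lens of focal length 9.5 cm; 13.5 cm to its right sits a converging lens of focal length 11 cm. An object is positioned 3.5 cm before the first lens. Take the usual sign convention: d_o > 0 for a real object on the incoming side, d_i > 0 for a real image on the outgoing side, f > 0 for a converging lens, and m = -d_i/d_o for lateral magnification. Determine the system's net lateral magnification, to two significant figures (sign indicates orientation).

First lens: d_i1 = 1/(1/9.5 - 1/3.5) = -5.542 cm.
m_1 = -(-5.542)/3.5 = 1.5833.
With d_i1 < 0 the first image is virtual and lies on the object side; the object distance for lens 2 is d_o2 = 13.5 - (-5.542) = 19.042 cm.
Second lens: d_i2 = 1/(1/11 - 1/(19.042)) = 26.047 cm.
m_2 = -(26.047)/(19.042) = -1.3679.
Overall magnification: m = m_1 m_2 = -2.1658.

-2.2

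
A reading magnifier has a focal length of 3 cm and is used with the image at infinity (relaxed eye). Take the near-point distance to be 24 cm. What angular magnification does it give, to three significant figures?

8.00

M = D/f = 24/3 = 8.000.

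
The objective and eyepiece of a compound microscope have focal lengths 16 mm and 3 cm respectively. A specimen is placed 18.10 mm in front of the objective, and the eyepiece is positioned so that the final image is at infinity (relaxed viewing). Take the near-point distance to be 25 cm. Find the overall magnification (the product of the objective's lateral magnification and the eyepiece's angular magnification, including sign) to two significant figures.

-63

Convert to cm: f_obj = 16 mm = 1.6 cm; d_o = 18.10 mm = 1.81 cm.
Objective: 1/d_i = 1/f_obj - 1/d_o = 1/1.6 - 1/1.81 = 0.07251 cm^-1, so d_i = 13.790 cm.
m_obj = -d_i/d_o = -13.790/1.81 = -7.619.
Eyepiece angular magnification (image at infinity): M_eye = D/f_e = 25/3 = 8.333.
Overall M = m_obj x M_eye = (-7.619)(8.333) = -63.49.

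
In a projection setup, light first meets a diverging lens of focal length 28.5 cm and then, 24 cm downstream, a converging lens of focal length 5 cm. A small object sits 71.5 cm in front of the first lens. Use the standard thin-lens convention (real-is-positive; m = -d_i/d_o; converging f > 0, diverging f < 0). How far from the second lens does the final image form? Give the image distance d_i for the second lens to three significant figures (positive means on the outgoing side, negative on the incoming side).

Applying the thin-lens equation to the first lens, 1/(-28.5) = 1/71.5 + 1/d_i1, which gives d_i1 = -20.378 cm.
With d_i1 < 0 the first image is virtual and lies on the object side; the object distance for lens 2 is d_o2 = 24 - (-20.378) = 44.377 cm.
Applying the thin-lens equation again with f_2 = 5 cm and d_o2 = 44.377 cm gives d_i2 = 5.635 cm.

5.63 cm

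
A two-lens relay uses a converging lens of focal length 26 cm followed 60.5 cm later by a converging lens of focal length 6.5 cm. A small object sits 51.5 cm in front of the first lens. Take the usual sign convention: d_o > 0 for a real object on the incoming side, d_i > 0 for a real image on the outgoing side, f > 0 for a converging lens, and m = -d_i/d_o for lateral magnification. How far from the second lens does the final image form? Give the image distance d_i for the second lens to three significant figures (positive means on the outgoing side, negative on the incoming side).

First lens: d_i1 = 1/(1/26 - 1/51.5) = 52.510 cm.
Object distance for lens 2: d_o2 = 60.5 - 52.510 = 7.990 cm.
Second lens: d_i2 = 1/(1/6.5 - 1/(7.990)) = 34.852 cm.

34.9 cm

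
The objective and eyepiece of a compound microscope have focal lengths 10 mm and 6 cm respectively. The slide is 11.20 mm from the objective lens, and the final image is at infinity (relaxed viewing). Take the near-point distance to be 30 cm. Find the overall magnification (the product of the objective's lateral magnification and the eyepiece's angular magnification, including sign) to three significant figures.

Convert to cm: f_obj = 10 mm = 1 cm; d_o = 11.20 mm = 1.12 cm.
Objective: 1/d_i = 1/f_obj - 1/d_o = 1/1 - 1/1.12 = 0.10714 cm^-1, so d_i = 9.333 cm.
m_obj = -d_i/d_o = -9.333/1.12 = -8.333.
Eyepiece angular magnification (image at infinity): M_eye = D/f_e = 30/6 = 5.000.
Overall M = m_obj x M_eye = (-8.333)(5.000) = -41.67.

-41.7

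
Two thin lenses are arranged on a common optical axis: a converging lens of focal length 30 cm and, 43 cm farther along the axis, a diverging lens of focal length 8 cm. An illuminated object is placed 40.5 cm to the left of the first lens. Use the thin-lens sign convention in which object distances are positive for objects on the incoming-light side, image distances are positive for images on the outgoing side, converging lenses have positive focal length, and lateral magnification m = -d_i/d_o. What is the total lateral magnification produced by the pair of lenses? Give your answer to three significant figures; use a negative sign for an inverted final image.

First lens: d_i1 = 1/(1/30 - 1/40.5) = 115.714 cm.
m_1 = -(115.714)/40.5 = -2.8571.
Since 115.714 cm > 43 cm, the first image lies past the second lens and serves as a virtual object: d_o2 = L - d_i1 = -72.714 cm.
Second lens: d_i2 = 1/(1/(-8) - 1/(-72.714)) = -8.989 cm.
m_2 = -(-8.989)/(-72.714) = -0.1236.
Total m = m_1 x m_2 = (-2.8571)(-0.1236) = 0.3532.

0.353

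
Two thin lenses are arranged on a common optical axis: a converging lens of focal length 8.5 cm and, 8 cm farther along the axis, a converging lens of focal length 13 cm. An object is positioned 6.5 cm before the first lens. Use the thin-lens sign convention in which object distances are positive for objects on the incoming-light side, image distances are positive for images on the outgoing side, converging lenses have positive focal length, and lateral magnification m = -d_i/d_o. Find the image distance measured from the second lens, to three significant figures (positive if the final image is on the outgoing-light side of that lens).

20.5 cm

First lens: d_i1 = 1/(1/8.5 - 1/6.5) = -27.625 cm.
With d_i1 < 0 the first image is virtual and lies on the object side; the object distance for lens 2 is d_o2 = 8 - (-27.625) = 35.625 cm.
Second lens: d_i2 = 1/(1/13 - 1/(35.625)) = 20.470 cm.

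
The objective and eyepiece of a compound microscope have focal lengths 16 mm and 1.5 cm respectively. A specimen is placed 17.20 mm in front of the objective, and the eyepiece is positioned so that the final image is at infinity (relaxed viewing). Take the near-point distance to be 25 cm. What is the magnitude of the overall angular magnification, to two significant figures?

Convert to cm: f_obj = 16 mm = 1.6 cm; d_o = 17.20 mm = 1.72 cm.
Objective: 1/d_i = 1/f_obj - 1/d_o = 1/1.6 - 1/1.72 = 0.04360 cm^-1, so d_i = 22.933 cm.
m_obj = -d_i/d_o = -22.933/1.72 = -13.333.
Eyepiece angular magnification (image at infinity): M_eye = D/f_e = 25/1.5 = 16.667.
Overall M = m_obj x M_eye = (-13.333)(16.667) = -222.22.
|M| = 222.22.

220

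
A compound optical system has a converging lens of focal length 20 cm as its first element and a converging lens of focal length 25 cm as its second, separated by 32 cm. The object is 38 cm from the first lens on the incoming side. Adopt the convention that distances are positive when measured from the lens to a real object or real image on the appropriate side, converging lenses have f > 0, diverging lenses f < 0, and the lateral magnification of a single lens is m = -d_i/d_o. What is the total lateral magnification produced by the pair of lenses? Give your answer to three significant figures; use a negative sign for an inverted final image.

Lens 1: 1/d_i1 = 1/f_1 - 1/d_o1 = 1/20 - 1/38 = 0.02368 cm^-1, so d_i1 = 42.222 cm.
m_1 = -(42.222)/38 = -1.1111.
This image would form 42.222 cm past lens 1, i.e. 10.222 cm beyond lens 2, so it is a virtual object for lens 2: d_o2 = 32 - 42.222 = -10.222 cm.
Lens 2: 1/d_i2 = 1/f_2 - 1/d_o2 = 1/25 - 1/(-10.222) = 0.13783 cm^-1, so d_i2 = 7.256 cm.
m_2 = -(7.256)/(-10.222) = 0.7098.
The system's lateral magnification is m_1 m_2 = (-1.1111)(0.7098) = -0.7886.

-0.789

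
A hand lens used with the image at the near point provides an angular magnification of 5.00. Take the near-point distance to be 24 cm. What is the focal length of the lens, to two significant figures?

6.0 cm

For the image at the near point, M = 1 + D/f.
f = D/(M - 1) = 24/(5.0 - 1) = 6.000 cm.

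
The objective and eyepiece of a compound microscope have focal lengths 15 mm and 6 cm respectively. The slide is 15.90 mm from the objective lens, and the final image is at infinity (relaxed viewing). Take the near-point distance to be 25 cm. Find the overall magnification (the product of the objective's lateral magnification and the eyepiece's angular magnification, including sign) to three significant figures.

Convert to cm: f_obj = 15 mm = 1.5 cm; d_o = 15.90 mm = 1.59 cm.
Objective: 1/d_i = 1/f_obj - 1/d_o = 1/1.5 - 1/1.59 = 0.03774 cm^-1, so d_i = 26.500 cm.
m_obj = -d_i/d_o = -26.500/1.59 = -16.667.
Eyepiece angular magnification (image at infinity): M_eye = D/f_e = 25/6 = 4.167.
Overall M = m_obj x M_eye = (-16.667)(4.167) = -69.44.

-69.4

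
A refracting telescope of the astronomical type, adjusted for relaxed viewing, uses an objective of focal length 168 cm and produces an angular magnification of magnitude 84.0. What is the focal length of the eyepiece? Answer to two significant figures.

|M| = f_obj/f_eye, so f_eye = f_obj/|M| = 168/84.0 = 2.000 cm.

2.0 cm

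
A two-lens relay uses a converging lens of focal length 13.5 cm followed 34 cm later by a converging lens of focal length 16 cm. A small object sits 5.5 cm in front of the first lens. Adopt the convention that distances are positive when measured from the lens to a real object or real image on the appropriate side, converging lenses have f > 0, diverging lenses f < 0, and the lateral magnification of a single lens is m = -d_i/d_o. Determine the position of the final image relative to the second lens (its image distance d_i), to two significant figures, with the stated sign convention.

Lens 1: 1/d_i1 = 1/f_1 - 1/d_o1 = 1/13.5 - 1/5.5 = -0.10774 cm^-1, so d_i1 = -9.281 cm.
The intermediate image is virtual, 9.281 cm to the left of lens 1, so d_o2 = L - d_i1 = 34 - (-9.281) = 43.281 cm.
Lens 2: 1/d_i2 = 1/f_2 - 1/d_o2 = 1/16 - 1/(43.281) = 0.03940 cm^-1, so d_i2 = 25.384 cm.

25 cm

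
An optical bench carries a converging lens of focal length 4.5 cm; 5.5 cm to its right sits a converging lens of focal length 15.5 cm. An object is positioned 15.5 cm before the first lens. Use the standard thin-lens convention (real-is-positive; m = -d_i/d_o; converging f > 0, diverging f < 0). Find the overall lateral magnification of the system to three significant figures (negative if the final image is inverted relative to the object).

First lens: d_i1 = 1/(1/4.5 - 1/15.5) = 6.341 cm.
m_1 = -(6.341)/15.5 = -0.4091.
Since 6.341 cm > 5.5 cm, the first image lies past the second lens and serves as a virtual object: d_o2 = L - d_i1 = -0.841 cm.
Second lens: d_i2 = 1/(1/15.5 - 1/(-0.841)) = 0.798 cm.
m_2 = -(0.798)/(-0.841) = 0.9485.
Overall magnification: m = m_1 m_2 = -0.3880.

-0.388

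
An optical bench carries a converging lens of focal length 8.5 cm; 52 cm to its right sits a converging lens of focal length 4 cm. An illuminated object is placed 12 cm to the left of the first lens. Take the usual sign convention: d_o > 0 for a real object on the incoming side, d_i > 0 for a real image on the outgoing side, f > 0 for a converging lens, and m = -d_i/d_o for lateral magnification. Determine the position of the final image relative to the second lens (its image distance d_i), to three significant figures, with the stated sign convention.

Lens 1: 1/d_i1 = 1/f_1 - 1/d_o1 = 1/8.5 - 1/12 = 0.03431 cm^-1, so d_i1 = 29.143 cm.
That image sits 22.857 cm in front of the second lens, so d_o2 = 22.857 cm.
Lens 2: 1/d_i2 = 1/f_2 - 1/d_o2 = 1/4 - 1/(22.857) = 0.20625 cm^-1, so d_i2 = 4.848 cm.

4.85 cm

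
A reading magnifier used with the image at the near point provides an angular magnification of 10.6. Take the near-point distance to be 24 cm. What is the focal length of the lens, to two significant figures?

For the image at the near point, M = 1 + D/f.
f = D/(M - 1) = 24/(10.6 - 1) = 2.500 cm.

2.5 cm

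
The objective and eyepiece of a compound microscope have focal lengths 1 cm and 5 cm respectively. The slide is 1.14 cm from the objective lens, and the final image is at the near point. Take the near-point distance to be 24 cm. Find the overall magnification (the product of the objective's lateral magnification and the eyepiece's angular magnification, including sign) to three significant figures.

-41.4

Objective: 1/d_i = 1/f_obj - 1/d_o = 1/1 - 1/1.14 = 0.12281 cm^-1, so d_i = 8.143 cm.
m_obj = -d_i/d_o = -8.143/1.14 = -7.143.
Eyepiece angular magnification (image at near point): M_eye = 1 + D/f_e = 1 + 24/5 = 5.800.
Overall M = m_obj x M_eye = (-7.143)(5.800) = -41.43.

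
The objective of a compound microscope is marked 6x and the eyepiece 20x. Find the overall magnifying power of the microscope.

The overall magnification of a compound microscope is the product of the objective and eyepiece magnifications:
M = M_obj x M_eye = 6 x 20 = 120.

120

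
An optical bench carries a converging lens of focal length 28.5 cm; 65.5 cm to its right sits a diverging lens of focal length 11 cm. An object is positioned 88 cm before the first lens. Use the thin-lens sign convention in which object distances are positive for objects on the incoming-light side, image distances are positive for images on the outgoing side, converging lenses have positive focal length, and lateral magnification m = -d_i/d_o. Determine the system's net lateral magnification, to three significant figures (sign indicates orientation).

First lens: d_i1 = 1/(1/28.5 - 1/88) = 42.151 cm.
m_1 = -(42.151)/88 = -0.4790.
Object distance for lens 2: d_o2 = 65.5 - 42.151 = 23.349 cm.
Second lens: d_i2 = 1/(1/(-11) - 1/(23.349)) = -7.477 cm.
m_2 = -(-7.477)/(23.349) = 0.3202.
The system's lateral magnification is m_1 m_2 = (-0.4790)(0.3202) = -0.1534.

-0.153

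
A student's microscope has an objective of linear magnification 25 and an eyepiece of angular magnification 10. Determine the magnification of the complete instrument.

The overall magnification of a compound microscope is the product of the objective and eyepiece magnifications:
M = M_obj x M_eye = 25 x 10 = 250.

250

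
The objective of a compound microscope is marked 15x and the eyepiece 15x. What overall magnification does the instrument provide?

The overall magnification of a compound microscope is the product of the objective and eyepiece magnifications:
M = M_obj x M_eye = 15 x 15 = 225.

225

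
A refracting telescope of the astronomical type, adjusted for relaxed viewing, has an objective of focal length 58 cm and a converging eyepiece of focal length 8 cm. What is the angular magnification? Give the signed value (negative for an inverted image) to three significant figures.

-7.25

M = -f_obj/f_eye = -58/(8) = -7.250.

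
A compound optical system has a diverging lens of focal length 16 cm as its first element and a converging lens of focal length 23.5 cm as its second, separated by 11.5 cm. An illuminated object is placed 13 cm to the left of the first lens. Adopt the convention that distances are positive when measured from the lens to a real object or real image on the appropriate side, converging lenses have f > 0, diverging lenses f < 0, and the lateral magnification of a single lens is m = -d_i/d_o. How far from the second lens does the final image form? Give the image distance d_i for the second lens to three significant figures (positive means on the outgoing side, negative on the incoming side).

First lens: d_i1 = 1/(1/(-16) - 1/13) = -7.172 cm.
The intermediate image is virtual, 7.172 cm to the left of lens 1, so d_o2 = L - d_i1 = 11.5 - (-7.172) = 18.672 cm.
Second lens: d_i2 = 1/(1/23.5 - 1/(18.672)) = -90.895 cm.

-90.9 cm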